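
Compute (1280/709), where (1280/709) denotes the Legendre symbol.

Reduce the numerator: 1280 ≡ 571 (mod 709), so (1280/709) = (571/709).
709 ≡ 1 (mod 4), so quadratic reciprocity gives (571/709) = (709/571). Reduce: 709 ≡ 138 (mod 571). Now have (138/571).
Factor out 2: 138 = 2·69. Since 571 ≡ 3 (mod 8), (2/571) = -1. Now have -(69/571).
69 ≡ 1 (mod 4), so quadratic reciprocity gives (69/571) = (571/69). Reduce: 571 ≡ 19 (mod 69). Now have -(19/69).
69 ≡ 1 (mod 4), so quadratic reciprocity gives (19/69) = (69/19). Reduce: 69 ≡ 12 (mod 19). Now have -(12/19).
Factor out 2: 12 = 2^2·3. Since 19 ≡ 3 (mod 8), (2/19) = -1, and (2/19)^2 = +1. Now have -(3/19).
Both 3 ≡ 3 and 19 ≡ 3 (mod 4), so reciprocity gives (3/19) = -(19/3). Reduce: 19 ≡ 1 (mod 3). Now have (1/3).
(1/3) = 1. Collecting the sign factors: 1.

1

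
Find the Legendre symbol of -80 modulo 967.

Pull out -1: (-80 / 967) = (-1 / 967)·(80 / 967). Since 967 ≡ 3 (mod 4), (-1 / 967) = -1. Now have -(80 / 967).
Factor out 2: 80 = 2^4·5. Since 967 ≡ 7 (mod 8), (2 / 967) = +1, and (2 / 967)^4 = +1. Now have -(5 / 967).
5 ≡ 1 (mod 4), so quadratic reciprocity gives (5 / 967) = (967 / 5). Reduce: 967 ≡ 2 (mod 5). Now have -(2 / 5).
Factor out 2: 2 = 2. Since 5 ≡ 5 (mod 8), (2 / 5) = -1. Now have (1 / 5).
(1 / 5) = 1. Collecting the sign factors: 1.

1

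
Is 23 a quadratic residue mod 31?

Both 23 ≡ 3 and 31 ≡ 3 (mod 4), so reciprocity gives (23|31) = -(31|23). Reduce: 31 ≡ 8 (mod 23). Now have -(8|23).
Factor out 2: 8 = 2^3. Since 23 ≡ 7 (mod 8), (2|23) = +1, and (2|23)^3 = +1. Now have -(1|23).
(1|23) = 1. Collecting the sign factors: -1.
(23|31) = -1, and 31 is prime, so 23 is not a quadratic residue mod 31.

no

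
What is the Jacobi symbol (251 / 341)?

(251 / 341)
  = (341 / 251)    [QR: 341 ≡ 1 mod 4, sign kept]
  = (90 / 251)    [341 ≡ 90 mod 251]
  = -(45 / 251)    [251 ≡ 3 mod 8 ⇒ (2 / 251) = -1]
  = -(251 / 45)    [QR: 45 ≡ 1 mod 4, sign kept]
  = -(26 / 45)    [251 ≡ 26 mod 45]
  = (13 / 45)    [45 ≡ 5 mod 8 ⇒ (2 / 45) = -1]
  = (45 / 13)    [QR: 13 ≡ 1 mod 4, sign kept]
  = (6 / 13)    [45 ≡ 6 mod 13]
  = -(3 / 13)    [13 ≡ 5 mod 8 ⇒ (2 / 13) = -1]
  = -(13 / 3)    [QR: 13 ≡ 1 mod 4, sign kept]
  = -(1 / 3)    [13 ≡ 1 mod 3]
  = -1    [(1 / 3) = 1]

-1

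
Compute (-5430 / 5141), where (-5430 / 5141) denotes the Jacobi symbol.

Reduce the numerator: -5430 ≡ 4852 (mod 5141), so (-5430 / 5141) = (4852 / 5141).
Factor out 2: 4852 = 2^2·1213. Since 5141 ≡ 5 (mod 8), (2 / 5141) = -1, and (2 / 5141)^2 = +1. Now have (1213 / 5141).
1213 ≡ 1 (mod 4), so quadratic reciprocity gives (1213 / 5141) = (5141 / 1213). Reduce: 5141 ≡ 289 (mod 1213). Now have (289 / 1213).
289 ≡ 1 (mod 4), so quadratic reciprocity gives (289 / 1213) = (1213 / 289). Reduce: 1213 ≡ 57 (mod 289). Now have (57 / 289).
57 ≡ 1 (mod 4), so quadratic reciprocity gives (57 / 289) = (289 / 57). Reduce: 289 ≡ 4 (mod 57). Now have (4 / 57).
Factor out 2: 4 = 2^2. Since 57 ≡ 1 (mod 8), (2 / 57) = +1, and (2 / 57)^2 = +1. Now have (1 / 57).
(1 / 57) = 1. Collecting the sign factors: 1.

1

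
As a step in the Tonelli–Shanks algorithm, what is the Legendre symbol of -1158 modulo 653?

(-1158/653)
  = (1158/653)    [653 ≡ 1 mod 4 ⇒ (-1/653) = +1]
  = (505/653)    [1158 ≡ 505 mod 653]
  = (653/505)    [QR: 505 ≡ 1 mod 4, sign kept]
  = (148/505)    [653 ≡ 148 mod 505]
  = (37/505)    [505 ≡ 1 mod 8 ⇒ (2/505)^2 = +1]
  = (505/37)    [QR: 37 ≡ 1 mod 4, sign kept]
  = (24/37)    [505 ≡ 24 mod 37]
  = -(3/37)    [37 ≡ 5 mod 8 ⇒ (2/37)^3 = -1]
  = -(37/3)    [QR: 37 ≡ 1 mod 4, sign kept]
  = -(1/3)    [37 ≡ 1 mod 3]
  = -1    [(1/3) = 1]

-1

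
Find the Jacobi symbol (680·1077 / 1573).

-1

By multiplicativity, (680·1077 / 1573) = (680 / 1573)·(1077 / 1573).
First factor (680 / 1573):
Factor out 2: 680 = 2^3·85. Since 1573 ≡ 5 (mod 8), (2 / 1573) = -1, and (2 / 1573)^3 = -1. Now have -(85 / 1573).
85 ≡ 1 (mod 4), so quadratic reciprocity gives (85 / 1573) = (1573 / 85). Reduce: 1573 ≡ 43 (mod 85). Now have -(43 / 85).
85 ≡ 1 (mod 4), so quadratic reciprocity gives (43 / 85) = (85 / 43). Reduce: 85 ≡ 42 (mod 43). Now have -(42 / 43).
Factor out 2: 42 = 2·21. Since 43 ≡ 3 (mod 8), (2 / 43) = -1. Now have (21 / 43).
21 ≡ 1 (mod 4), so quadratic reciprocity gives (21 / 43) = (43 / 21). Reduce: 43 ≡ 1 (mod 21). Now have (1 / 21).
(1 / 21) = 1. Collecting the sign factors: 1.
Second factor (1077 / 1573):
1077 ≡ 1 (mod 4), so quadratic reciprocity gives (1077 / 1573) = (1573 / 1077). Reduce: 1573 ≡ 496 (mod 1077). Now have (496 / 1077).
Factor out 2: 496 = 2^4·31. Since 1077 ≡ 5 (mod 8), (2 / 1077) = -1, and (2 / 1077)^4 = +1. Now have (31 / 1077).
1077 ≡ 1 (mod 4), so quadratic reciprocity gives (31 / 1077) = (1077 / 31). Reduce: 1077 ≡ 23 (mod 31). Now have (23 / 31).
Both 23 ≡ 3 and 31 ≡ 3 (mod 4), so reciprocity gives (23 / 31) = -(31 / 23). Reduce: 31 ≡ 8 (mod 23). Now have -(8 / 23).
Factor out 2: 8 = 2^3. Since 23 ≡ 7 (mod 8), (2 / 23) = +1, and (2 / 23)^3 = +1. Now have -(1 / 23).
(1 / 23) = 1. Collecting the sign factors: -1.
Product: (1)·(-1) = -1.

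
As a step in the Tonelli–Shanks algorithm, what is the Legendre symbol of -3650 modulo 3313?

(-3650|3313)
  = (2976|3313)    [-3650 ≡ 2976 mod 3313]
  = (93|3313)    [3313 ≡ 1 mod 8 ⇒ (2|3313)^5 = +1]
  = (3313|93)    [QR: 93 ≡ 1 mod 4, sign kept]
  = (58|93)    [3313 ≡ 58 mod 93]
  = -(29|93)    [93 ≡ 5 mod 8 ⇒ (2|93) = -1]
  = -(93|29)    [QR: 29 ≡ 1 mod 4, sign kept]
  = -(6|29)    [93 ≡ 6 mod 29]
  = (3|29)    [29 ≡ 5 mod 8 ⇒ (2|29) = -1]
  = (29|3)    [QR: 29 ≡ 1 mod 4, sign kept]
  = (2|3)    [29 ≡ 2 mod 3]
  = -(1|3)    [3 ≡ 3 mod 8 ⇒ (2|3) = -1]
  = -1    [(1|3) = 1]

-1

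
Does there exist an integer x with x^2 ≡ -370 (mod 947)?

yes

Reduce the numerator: -370 ≡ 577 (mod 947), so (-370/947) = (577/947).
577 ≡ 1 (mod 4), so quadratic reciprocity gives (577/947) = (947/577). Reduce: 947 ≡ 370 (mod 577). Now have (370/577).
Factor out 2: 370 = 2·185. Since 577 ≡ 1 (mod 8), (2/577) = +1. Now have (185/577).
185 ≡ 1 (mod 4), so quadratic reciprocity gives (185/577) = (577/185). Reduce: 577 ≡ 22 (mod 185). Now have (22/185).
Factor out 2: 22 = 2·11. Since 185 ≡ 1 (mod 8), (2/185) = +1. Now have (11/185).
185 ≡ 1 (mod 4), so quadratic reciprocity gives (11/185) = (185/11). Reduce: 185 ≡ 9 (mod 11). Now have (9/11).
9 ≡ 1 (mod 4), so quadratic reciprocity gives (9/11) = (11/9). Reduce: 11 ≡ 2 (mod 9). Now have (2/9).
Factor out 2: 2 = 2. Since 9 ≡ 1 (mod 8), (2/9) = +1. Now have (1/9).
(1/9) = 1. Collecting the sign factors: 1.
(-370/947) = 1, and 947 is prime, so -370 is a quadratic residue mod 947.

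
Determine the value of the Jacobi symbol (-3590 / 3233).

-1

Reduce the numerator: -3590 ≡ 2876 (mod 3233), so (-3590 / 3233) = (2876 / 3233).
Factor out 2: 2876 = 2^2·719. Since 3233 ≡ 1 (mod 8), (2 / 3233) = +1, and (2 / 3233)^2 = +1. Now have (719 / 3233).
3233 ≡ 1 (mod 4), so quadratic reciprocity gives (719 / 3233) = (3233 / 719). Reduce: 3233 ≡ 357 (mod 719). Now have (357 / 719).
357 ≡ 1 (mod 4), so quadratic reciprocity gives (357 / 719) = (719 / 357). Reduce: 719 ≡ 5 (mod 357). Now have (5 / 357).
5 ≡ 1 (mod 4), so quadratic reciprocity gives (5 / 357) = (357 / 5). Reduce: 357 ≡ 2 (mod 5). Now have (2 / 5).
Factor out 2: 2 = 2. Since 5 ≡ 5 (mod 8), (2 / 5) = -1. Now have -(1 / 5).
(1 / 5) = 1. Collecting the sign factors: -1.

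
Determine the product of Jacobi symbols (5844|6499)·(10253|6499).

By multiplicativity, (5844·10253|6499) = (5844|6499)·(10253|6499).
First factor (5844|6499):
(5844|6499)
  = (1461|6499)    [6499 ≡ 3 mod 8 ⇒ (2|6499)^2 = +1]
  = (6499|1461)    [QR: 1461 ≡ 1 mod 4, sign kept]
  = (655|1461)    [6499 ≡ 655 mod 1461]
  = (1461|655)    [QR: 1461 ≡ 1 mod 4, sign kept]
  = (151|655)    [1461 ≡ 151 mod 655]
  = -(655|151)    [QR: both ≡ 3 mod 4, sign flips]
  = -(51|151)    [655 ≡ 51 mod 151]
  = (151|51)    [QR: both ≡ 3 mod 4, sign flips]
  = (49|51)    [151 ≡ 49 mod 51]
  = (51|49)    [QR: 49 ≡ 1 mod 4, sign kept]
  = (2|49)    [51 ≡ 2 mod 49]
  = (1|49)    [49 ≡ 1 mod 8 ⇒ (2|49) = +1]
  = 1    [(1|49) = 1]
Second factor (10253|6499):
(10253|6499)
  = (3754|6499)    [10253 ≡ 3754 mod 6499]
  = -(1877|6499)    [6499 ≡ 3 mod 8 ⇒ (2|6499) = -1]
  = -(6499|1877)    [QR: 1877 ≡ 1 mod 4, sign kept]
  = -(868|1877)    [6499 ≡ 868 mod 1877]
  = -(217|1877)    [1877 ≡ 5 mod 8 ⇒ (2|1877)^2 = +1]
  = -(1877|217)    [QR: 217 ≡ 1 mod 4, sign kept]
  = -(141|217)    [1877 ≡ 141 mod 217]
  = -(217|141)    [QR: 141 ≡ 1 mod 4, sign kept]
  = -(76|141)    [217 ≡ 76 mod 141]
  = -(19|141)    [141 ≡ 5 mod 8 ⇒ (2|141)^2 = +1]
  = -(141|19)    [QR: 141 ≡ 1 mod 4, sign kept]
  = -(8|19)    [141 ≡ 8 mod 19]
  = (1|19)    [19 ≡ 3 mod 8 ⇒ (2|19)^3 = -1]
  = 1    [(1|19) = 1]
Product: (1)·(1) = 1.

1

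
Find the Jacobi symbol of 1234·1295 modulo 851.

0

By multiplicativity, (1234·1295/851) = (1234/851)·(1295/851).
First factor (1234/851):
Reduce the numerator: 1234 ≡ 383 (mod 851), so (1234/851) = (383/851).
Both 383 ≡ 3 and 851 ≡ 3 (mod 4), so reciprocity gives (383/851) = -(851/383). Reduce: 851 ≡ 85 (mod 383). Now have -(85/383).
85 ≡ 1 (mod 4), so quadratic reciprocity gives (85/383) = (383/85). Reduce: 383 ≡ 43 (mod 85). Now have -(43/85).
85 ≡ 1 (mod 4), so quadratic reciprocity gives (43/85) = (85/43). Reduce: 85 ≡ 42 (mod 43). Now have -(42/43).
Factor out 2: 42 = 2·21. Since 43 ≡ 3 (mod 8), (2/43) = -1. Now have (21/43).
21 ≡ 1 (mod 4), so quadratic reciprocity gives (21/43) = (43/21). Reduce: 43 ≡ 1 (mod 21). Now have (1/21).
(1/21) = 1. Collecting the sign factors: 1.
Second factor (1295/851):
Reduce the numerator: 1295 ≡ 444 (mod 851), so (1295/851) = (444/851).
Factor out 2: 444 = 2^2·111. Since 851 ≡ 3 (mod 8), (2/851) = -1, and (2/851)^2 = +1. Now have (111/851).
Both 111 ≡ 3 and 851 ≡ 3 (mod 4), so reciprocity gives (111/851) = -(851/111). Reduce: 851 ≡ 74 (mod 111). Now have -(74/111).
Factor out 2: 74 = 2·37. Since 111 ≡ 7 (mod 8), (2/111) = +1. Now have -(37/111).
37 ≡ 1 (mod 4), so quadratic reciprocity gives (37/111) = (111/37). Reduce: 111 ≡ 0 (mod 37). Now have -(0/37).
The numerator is now 0 with denominator 37 > 1: the symbol is 0.
Product: (1)·(0) = 0.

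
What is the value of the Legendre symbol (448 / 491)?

-1

(448 / 491)
  = (7 / 491)    [491 ≡ 3 mod 8 ⇒ (2 / 491)^6 = +1]
  = -(491 / 7)    [QR: both ≡ 3 mod 4, sign flips]
  = -(1 / 7)    [491 ≡ 1 mod 7]
  = -1    [(1 / 7) = 1]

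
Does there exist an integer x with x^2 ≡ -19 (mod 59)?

(-19/59)
  = -(19/59)    [59 ≡ 3 mod 4 ⇒ (-1/59) = -1]
  = (59/19)    [QR: both ≡ 3 mod 4, sign flips]
  = (2/19)    [59 ≡ 2 mod 19]
  = -(1/19)    [19 ≡ 3 mod 8 ⇒ (2/19) = -1]
  = -1    [(1/19) = 1]
(-19/59) = -1, and 59 is prime, so -19 is not a quadratic residue mod 59.

no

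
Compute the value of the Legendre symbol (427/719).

Both 427 ≡ 3 and 719 ≡ 3 (mod 4), so reciprocity gives (427/719) = -(719/427). Reduce: 719 ≡ 292 (mod 427). Now have -(292/427).
Factor out 2: 292 = 2^2·73. Since 427 ≡ 3 (mod 8), (2/427) = -1, and (2/427)^2 = +1. Now have -(73/427).
73 ≡ 1 (mod 4), so quadratic reciprocity gives (73/427) = (427/73). Reduce: 427 ≡ 62 (mod 73). Now have -(62/73).
Factor out 2: 62 = 2·31. Since 73 ≡ 1 (mod 8), (2/73) = +1. Now have -(31/73).
73 ≡ 1 (mod 4), so quadratic reciprocity gives (31/73) = (73/31). Reduce: 73 ≡ 11 (mod 31). Now have -(11/31).
Both 11 ≡ 3 and 31 ≡ 3 (mod 4), so reciprocity gives (11/31) = -(31/11). Reduce: 31 ≡ 9 (mod 11). Now have (9/11).
9 ≡ 1 (mod 4), so quadratic reciprocity gives (9/11) = (11/9). Reduce: 11 ≡ 2 (mod 9). Now have (2/9).
Factor out 2: 2 = 2. Since 9 ≡ 1 (mod 8), (2/9) = +1. Now have (1/9).
(1/9) = 1. Collecting the sign factors: 1.

1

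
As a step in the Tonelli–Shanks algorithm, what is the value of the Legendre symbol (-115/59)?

(-115/59)
  = -(115/59)    [59 ≡ 3 mod 4 ⇒ (-1/59) = -1]
  = -(56/59)    [115 ≡ 56 mod 59]
  = (7/59)    [59 ≡ 3 mod 8 ⇒ (2/59)^3 = -1]
  = -(59/7)    [QR: both ≡ 3 mod 4, sign flips]
  = -(3/7)    [59 ≡ 3 mod 7]
  = (7/3)    [QR: both ≡ 3 mod 4, sign flips]
  = (1/3)    [7 ≡ 1 mod 3]
  = 1    [(1/3) = 1]

1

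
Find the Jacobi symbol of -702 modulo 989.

1

(-702/989)
  = (287/989)    [-702 ≡ 287 mod 989]
  = (989/287)    [QR: 989 ≡ 1 mod 4, sign kept]
  = (128/287)    [989 ≡ 128 mod 287]
  = (1/287)    [287 ≡ 7 mod 8 ⇒ (2/287)^7 = +1]
  = 1    [(1/287) = 1]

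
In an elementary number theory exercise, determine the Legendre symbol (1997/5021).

(1997/5021)
  = (5021/1997)    [QR: 1997 ≡ 1 mod 4, sign kept]
  = (1027/1997)    [5021 ≡ 1027 mod 1997]
  = (1997/1027)    [QR: 1997 ≡ 1 mod 4, sign kept]
  = (970/1027)    [1997 ≡ 970 mod 1027]
  = -(485/1027)    [1027 ≡ 3 mod 8 ⇒ (2/1027) = -1]
  = -(1027/485)    [QR: 485 ≡ 1 mod 4, sign kept]
  = -(57/485)    [1027 ≡ 57 mod 485]
  = -(485/57)    [QR: 57 ≡ 1 mod 4, sign kept]
  = -(29/57)    [485 ≡ 29 mod 57]
  = -(57/29)    [QR: 29 ≡ 1 mod 4, sign kept]
  = -(28/29)    [57 ≡ 28 mod 29]
  = -(7/29)    [29 ≡ 5 mod 8 ⇒ (2/29)^2 = +1]
  = -(29/7)    [QR: 29 ≡ 1 mod 4, sign kept]
  = -(1/7)    [29 ≡ 1 mod 7]
  = -1    [(1/7) = 1]

-1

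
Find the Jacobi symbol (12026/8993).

-1

Reduce the numerator: 12026 ≡ 3033 (mod 8993), so (12026/8993) = (3033/8993).
3033 ≡ 1 (mod 4), so quadratic reciprocity gives (3033/8993) = (8993/3033). Reduce: 8993 ≡ 2927 (mod 3033). Now have (2927/3033).
3033 ≡ 1 (mod 4), so quadratic reciprocity gives (2927/3033) = (3033/2927). Reduce: 3033 ≡ 106 (mod 2927). Now have (106/2927).
Factor out 2: 106 = 2·53. Since 2927 ≡ 7 (mod 8), (2/2927) = +1. Now have (53/2927).
53 ≡ 1 (mod 4), so quadratic reciprocity gives (53/2927) = (2927/53). Reduce: 2927 ≡ 12 (mod 53). Now have (12/53).
Factor out 2: 12 = 2^2·3. Since 53 ≡ 5 (mod 8), (2/53) = -1, and (2/53)^2 = +1. Now have (3/53).
53 ≡ 1 (mod 4), so quadratic reciprocity gives (3/53) = (53/3). Reduce: 53 ≡ 2 (mod 3). Now have (2/3).
Factor out 2: 2 = 2. Since 3 ≡ 3 (mod 8), (2/3) = -1. Now have -(1/3).
(1/3) = 1. Collecting the sign factors: -1.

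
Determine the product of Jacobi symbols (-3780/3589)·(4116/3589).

1

By multiplicativity, (-3780·4116/3589) = (-3780/3589)·(4116/3589).
First factor (-3780/3589):
Pull out -1: (-3780/3589) = (-1/3589)·(3780/3589). Since 3589 ≡ 1 (mod 4), (-1/3589) = +1. Now have (3780/3589).
Reduce the numerator: 3780 ≡ 191 (mod 3589), so (3780/3589) = (191/3589).
3589 ≡ 1 (mod 4), so quadratic reciprocity gives (191/3589) = (3589/191). Reduce: 3589 ≡ 151 (mod 191). Now have (151/191).
Both 151 ≡ 3 and 191 ≡ 3 (mod 4), so reciprocity gives (151/191) = -(191/151). Reduce: 191 ≡ 40 (mod 151). Now have -(40/151).
Factor out 2: 40 = 2^3·5. Since 151 ≡ 7 (mod 8), (2/151) = +1, and (2/151)^3 = +1. Now have -(5/151).
5 ≡ 1 (mod 4), so quadratic reciprocity gives (5/151) = (151/5). Reduce: 151 ≡ 1 (mod 5). Now have -(1/5).
(1/5) = 1. Collecting the sign factors: -1.
Second factor (4116/3589):
Reduce the numerator: 4116 ≡ 527 (mod 3589), so (4116/3589) = (527/3589).
3589 ≡ 1 (mod 4), so quadratic reciprocity gives (527/3589) = (3589/527). Reduce: 3589 ≡ 427 (mod 527). Now have (427/527).
Both 427 ≡ 3 and 527 ≡ 3 (mod 4), so reciprocity gives (427/527) = -(527/427). Reduce: 527 ≡ 100 (mod 427). Now have -(100/427).
Factor out 2: 100 = 2^2·25. Since 427 ≡ 3 (mod 8), (2/427) = -1, and (2/427)^2 = +1. Now have -(25/427).
25 ≡ 1 (mod 4), so quadratic reciprocity gives (25/427) = (427/25). Reduce: 427 ≡ 2 (mod 25). Now have -(2/25).
Factor out 2: 2 = 2. Since 25 ≡ 1 (mod 8), (2/25) = +1. Now have -(1/25).
(1/25) = 1. Collecting the sign factors: -1.
Product: (-1)·(-1) = 1.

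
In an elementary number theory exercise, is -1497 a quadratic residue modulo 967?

Reduce the numerator: -1497 ≡ 437 (mod 967), so (-1497|967) = (437|967).
437 ≡ 1 (mod 4), so quadratic reciprocity gives (437|967) = (967|437). Reduce: 967 ≡ 93 (mod 437). Now have (93|437).
93 ≡ 1 (mod 4), so quadratic reciprocity gives (93|437) = (437|93). Reduce: 437 ≡ 65 (mod 93). Now have (65|93).
65 ≡ 1 (mod 4), so quadratic reciprocity gives (65|93) = (93|65). Reduce: 93 ≡ 28 (mod 65). Now have (28|65).
Factor out 2: 28 = 2^2·7. Since 65 ≡ 1 (mod 8), (2|65) = +1, and (2|65)^2 = +1. Now have (7|65).
65 ≡ 1 (mod 4), so quadratic reciprocity gives (7|65) = (65|7). Reduce: 65 ≡ 2 (mod 7). Now have (2|7).
Factor out 2: 2 = 2. Since 7 ≡ 7 (mod 8), (2|7) = +1. Now have (1|7).
(1|7) = 1. Collecting the sign factors: 1.
(-1497|967) = 1, and 967 is prime, so -1497 is a quadratic residue mod 967.

yes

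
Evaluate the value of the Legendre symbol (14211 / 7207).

(14211 / 7207)
  = (7004 / 7207)    [14211 ≡ 7004 mod 7207]
  = (1751 / 7207)    [7207 ≡ 7 mod 8 ⇒ (2 / 7207)^2 = +1]
  = -(7207 / 1751)    [QR: both ≡ 3 mod 4, sign flips]
  = -(203 / 1751)    [7207 ≡ 203 mod 1751]
  = (1751 / 203)    [QR: both ≡ 3 mod 4, sign flips]
  = (127 / 203)    [1751 ≡ 127 mod 203]
  = -(203 / 127)    [QR: both ≡ 3 mod 4, sign flips]
  = -(76 / 127)    [203 ≡ 76 mod 127]
  = -(19 / 127)    [127 ≡ 7 mod 8 ⇒ (2 / 127)^2 = +1]
  = (127 / 19)    [QR: both ≡ 3 mod 4, sign flips]
  = (13 / 19)    [127 ≡ 13 mod 19]
  = (19 / 13)    [QR: 13 ≡ 1 mod 4, sign kept]
  = (6 / 13)    [19 ≡ 6 mod 13]
  = -(3 / 13)    [13 ≡ 5 mod 8 ⇒ (2 / 13) = -1]
  = -(13 / 3)    [QR: 13 ≡ 1 mod 4, sign kept]
  = -(1 / 3)    [13 ≡ 1 mod 3]
  = -1    [(1 / 3) = 1]

-1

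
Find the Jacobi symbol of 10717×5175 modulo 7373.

1

By multiplicativity, (10717·5175|7373) = (10717|7373)·(5175|7373).
First factor (10717|7373):
Reduce the numerator: 10717 ≡ 3344 (mod 7373), so (10717|7373) = (3344|7373).
Factor out 2: 3344 = 2^4·209. Since 7373 ≡ 5 (mod 8), (2|7373) = -1, and (2|7373)^4 = +1. Now have (209|7373).
209 ≡ 1 (mod 4), so quadratic reciprocity gives (209|7373) = (7373|209). Reduce: 7373 ≡ 58 (mod 209). Now have (58|209).
Factor out 2: 58 = 2·29. Since 209 ≡ 1 (mod 8), (2|209) = +1. Now have (29|209).
29 ≡ 1 (mod 4), so quadratic reciprocity gives (29|209) = (209|29). Reduce: 209 ≡ 6 (mod 29). Now have (6|29).
Factor out 2: 6 = 2·3. Since 29 ≡ 5 (mod 8), (2|29) = -1. Now have -(3|29).
29 ≡ 1 (mod 4), so quadratic reciprocity gives (3|29) = (29|3). Reduce: 29 ≡ 2 (mod 3). Now have -(2|3).
Factor out 2: 2 = 2. Since 3 ≡ 3 (mod 8), (2|3) = -1. Now have (1|3).
(1|3) = 1. Collecting the sign factors: 1.
Second factor (5175|7373):
7373 ≡ 1 (mod 4), so quadratic reciprocity gives (5175|7373) = (7373|5175). Reduce: 7373 ≡ 2198 (mod 5175). Now have (2198|5175).
Factor out 2: 2198 = 2·1099. Since 5175 ≡ 7 (mod 8), (2|5175) = +1. Now have (1099|5175).
Both 1099 ≡ 3 and 5175 ≡ 3 (mod 4), so reciprocity gives (1099|5175) = -(5175|1099). Reduce: 5175 ≡ 779 (mod 1099). Now have -(779|1099).
Both 779 ≡ 3 and 1099 ≡ 3 (mod 4), so reciprocity gives (779|1099) = -(1099|779). Reduce: 1099 ≡ 320 (mod 779). Now have (320|779).
Factor out 2: 320 = 2^6·5. Since 779 ≡ 3 (mod 8), (2|779) = -1, and (2|779)^6 = +1. Now have (5|779).
5 ≡ 1 (mod 4), so quadratic reciprocity gives (5|779) = (779|5). Reduce: 779 ≡ 4 (mod 5). Now have (4|5).
Factor out 2: 4 = 2^2. Since 5 ≡ 5 (mod 8), (2|5) = -1, and (2|5)^2 = +1. Now have (1|5).
(1|5) = 1. Collecting the sign factors: 1.
Product: (1)·(1) = 1.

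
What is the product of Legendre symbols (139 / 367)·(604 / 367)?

-1

By multiplicativity, (139·604 / 367) = (139 / 367)·(604 / 367).
First factor (139 / 367):
Both 139 ≡ 3 and 367 ≡ 3 (mod 4), so reciprocity gives (139 / 367) = -(367 / 139). Reduce: 367 ≡ 89 (mod 139). Now have -(89 / 139).
89 ≡ 1 (mod 4), so quadratic reciprocity gives (89 / 139) = (139 / 89). Reduce: 139 ≡ 50 (mod 89). Now have -(50 / 89).
Factor out 2: 50 = 2·25. Since 89 ≡ 1 (mod 8), (2 / 89) = +1. Now have -(25 / 89).
25 ≡ 1 (mod 4), so quadratic reciprocity gives (25 / 89) = (89 / 25). Reduce: 89 ≡ 14 (mod 25). Now have -(14 / 25).
Factor out 2: 14 = 2·7. Since 25 ≡ 1 (mod 8), (2 / 25) = +1. Now have -(7 / 25).
25 ≡ 1 (mod 4), so quadratic reciprocity gives (7 / 25) = (25 / 7). Reduce: 25 ≡ 4 (mod 7). Now have -(4 / 7).
Factor out 2: 4 = 2^2. Since 7 ≡ 7 (mod 8), (2 / 7) = +1, and (2 / 7)^2 = +1. Now have -(1 / 7).
(1 / 7) = 1. Collecting the sign factors: -1.
Second factor (604 / 367):
Reduce the numerator: 604 ≡ 237 (mod 367), so (604 / 367) = (237 / 367).
237 ≡ 1 (mod 4), so quadratic reciprocity gives (237 / 367) = (367 / 237). Reduce: 367 ≡ 130 (mod 237). Now have (130 / 237).
Factor out 2: 130 = 2·65. Since 237 ≡ 5 (mod 8), (2 / 237) = -1. Now have -(65 / 237).
65 ≡ 1 (mod 4), so quadratic reciprocity gives (65 / 237) = (237 / 65). Reduce: 237 ≡ 42 (mod 65). Now have -(42 / 65).
Factor out 2: 42 = 2·21. Since 65 ≡ 1 (mod 8), (2 / 65) = +1. Now have -(21 / 65).
21 ≡ 1 (mod 4), so quadratic reciprocity gives (21 / 65) = (65 / 21). Reduce: 65 ≡ 2 (mod 21). Now have -(2 / 21).
Factor out 2: 2 = 2. Since 21 ≡ 5 (mod 8), (2 / 21) = -1. Now have (1 / 21).
(1 / 21) = 1. Collecting the sign factors: 1.
Product: (-1)·(1) = -1.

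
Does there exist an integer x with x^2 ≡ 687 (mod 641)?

Reduce the numerator: 687 ≡ 46 (mod 641), so (687|641) = (46|641).
Factor out 2: 46 = 2·23. Since 641 ≡ 1 (mod 8), (2|641) = +1. Now have (23|641).
641 ≡ 1 (mod 4), so quadratic reciprocity gives (23|641) = (641|23). Reduce: 641 ≡ 20 (mod 23). Now have (20|23).
Factor out 2: 20 = 2^2·5. Since 23 ≡ 7 (mod 8), (2|23) = +1, and (2|23)^2 = +1. Now have (5|23).
5 ≡ 1 (mod 4), so quadratic reciprocity gives (5|23) = (23|5). Reduce: 23 ≡ 3 (mod 5). Now have (3|5).
5 ≡ 1 (mod 4), so quadratic reciprocity gives (3|5) = (5|3). Reduce: 5 ≡ 2 (mod 3). Now have (2|3).
Factor out 2: 2 = 2. Since 3 ≡ 3 (mod 8), (2|3) = -1. Now have -(1|3).
(1|3) = 1. Collecting the sign factors: -1.
The Legendre symbol is -1, so x^2 ≡ 687 (mod 641) has no solution.

no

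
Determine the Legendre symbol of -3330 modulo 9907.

-1

(-3330|9907)
  = -(3330|9907)    [9907 ≡ 3 mod 4 ⇒ (-1|9907) = -1]
  = (1665|9907)    [9907 ≡ 3 mod 8 ⇒ (2|9907) = -1]
  = (9907|1665)    [QR: 1665 ≡ 1 mod 4, sign kept]
  = (1582|1665)    [9907 ≡ 1582 mod 1665]
  = (791|1665)    [1665 ≡ 1 mod 8 ⇒ (2|1665) = +1]
  = (1665|791)    [QR: 1665 ≡ 1 mod 4, sign kept]
  = (83|791)    [1665 ≡ 83 mod 791]
  = -(791|83)    [QR: both ≡ 3 mod 4, sign flips]
  = -(44|83)    [791 ≡ 44 mod 83]
  = -(11|83)    [83 ≡ 3 mod 8 ⇒ (2|83)^2 = +1]
  = (83|11)    [QR: both ≡ 3 mod 4, sign flips]
  = (6|11)    [83 ≡ 6 mod 11]
  = -(3|11)    [11 ≡ 3 mod 8 ⇒ (2|11) = -1]
  = (11|3)    [QR: both ≡ 3 mod 4, sign flips]
  = (2|3)    [11 ≡ 2 mod 3]
  = -(1|3)    [3 ≡ 3 mod 8 ⇒ (2|3) = -1]
  = -1    [(1|3) = 1]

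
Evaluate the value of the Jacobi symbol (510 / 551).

-1

(510 / 551)
  = (255 / 551)    [551 ≡ 7 mod 8 ⇒ (2 / 551) = +1]
  = -(551 / 255)    [QR: both ≡ 3 mod 4, sign flips]
  = -(41 / 255)    [551 ≡ 41 mod 255]
  = -(255 / 41)    [QR: 41 ≡ 1 mod 4, sign kept]
  = -(9 / 41)    [255 ≡ 9 mod 41]
  = -(41 / 9)    [QR: 9 ≡ 1 mod 4, sign kept]
  = -(5 / 9)    [41 ≡ 5 mod 9]
  = -(9 / 5)    [QR: 5 ≡ 1 mod 4, sign kept]
  = -(4 / 5)    [9 ≡ 4 mod 5]
  = -(1 / 5)    [5 ≡ 5 mod 8 ⇒ (2 / 5)^2 = +1]
  = -1    [(1 / 5) = 1]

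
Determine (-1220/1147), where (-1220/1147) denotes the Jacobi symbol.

1

(-1220/1147)
  = (1074/1147)    [-1220 ≡ 1074 mod 1147]
  = -(537/1147)    [1147 ≡ 3 mod 8 ⇒ (2/1147) = -1]
  = -(1147/537)    [QR: 537 ≡ 1 mod 4, sign kept]
  = -(73/537)    [1147 ≡ 73 mod 537]
  = -(537/73)    [QR: 73 ≡ 1 mod 4, sign kept]
  = -(26/73)    [537 ≡ 26 mod 73]
  = -(13/73)    [73 ≡ 1 mod 8 ⇒ (2/73) = +1]
  = -(73/13)    [QR: 13 ≡ 1 mod 4, sign kept]
  = -(8/13)    [73 ≡ 8 mod 13]
  = (1/13)    [13 ≡ 5 mod 8 ⇒ (2/13)^3 = -1]
  = 1    [(1/13) = 1]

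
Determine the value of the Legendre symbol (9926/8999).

-1

(9926/8999)
  = (927/8999)    [9926 ≡ 927 mod 8999]
  = -(8999/927)    [QR: both ≡ 3 mod 4, sign flips]
  = -(656/927)    [8999 ≡ 656 mod 927]
  = -(41/927)    [927 ≡ 7 mod 8 ⇒ (2/927)^4 = +1]
  = -(927/41)    [QR: 41 ≡ 1 mod 4, sign kept]
  = -(25/41)    [927 ≡ 25 mod 41]
  = -(41/25)    [QR: 25 ≡ 1 mod 4, sign kept]
  = -(16/25)    [41 ≡ 16 mod 25]
  = -(1/25)    [25 ≡ 1 mod 8 ⇒ (2/25)^4 = +1]
  = -1    [(1/25) = 1]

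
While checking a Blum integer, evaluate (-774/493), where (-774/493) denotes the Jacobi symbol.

Reduce the numerator: -774 ≡ 212 (mod 493), so (-774/493) = (212/493).
Factor out 2: 212 = 2^2·53. Since 493 ≡ 5 (mod 8), (2/493) = -1, and (2/493)^2 = +1. Now have (53/493).
53 ≡ 1 (mod 4), so quadratic reciprocity gives (53/493) = (493/53). Reduce: 493 ≡ 16 (mod 53). Now have (16/53).
Factor out 2: 16 = 2^4. Since 53 ≡ 5 (mod 8), (2/53) = -1, and (2/53)^4 = +1. Now have (1/53).
(1/53) = 1. Collecting the sign factors: 1.

1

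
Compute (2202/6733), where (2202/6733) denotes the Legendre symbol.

Factor out 2: 2202 = 2·1101. Since 6733 ≡ 5 (mod 8), (2/6733) = -1. Now have -(1101/6733).
1101 ≡ 1 (mod 4), so quadratic reciprocity gives (1101/6733) = (6733/1101). Reduce: 6733 ≡ 127 (mod 1101). Now have -(127/1101).
1101 ≡ 1 (mod 4), so quadratic reciprocity gives (127/1101) = (1101/127). Reduce: 1101 ≡ 85 (mod 127). Now have -(85/127).
85 ≡ 1 (mod 4), so quadratic reciprocity gives (85/127) = (127/85). Reduce: 127 ≡ 42 (mod 85). Now have -(42/85).
Factor out 2: 42 = 2·21. Since 85 ≡ 5 (mod 8), (2/85) = -1. Now have (21/85).
21 ≡ 1 (mod 4), so quadratic reciprocity gives (21/85) = (85/21). Reduce: 85 ≡ 1 (mod 21). Now have (1/21).
(1/21) = 1. Collecting the sign factors: 1.

1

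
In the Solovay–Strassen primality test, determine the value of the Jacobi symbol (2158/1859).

0

Reduce the numerator: 2158 ≡ 299 (mod 1859), so (2158/1859) = (299/1859).
Both 299 ≡ 3 and 1859 ≡ 3 (mod 4), so reciprocity gives (299/1859) = -(1859/299). Reduce: 1859 ≡ 65 (mod 299). Now have -(65/299).
65 ≡ 1 (mod 4), so quadratic reciprocity gives (65/299) = (299/65). Reduce: 299 ≡ 39 (mod 65). Now have -(39/65).
65 ≡ 1 (mod 4), so quadratic reciprocity gives (39/65) = (65/39). Reduce: 65 ≡ 26 (mod 39). Now have -(26/39).
Factor out 2: 26 = 2·13. Since 39 ≡ 7 (mod 8), (2/39) = +1. Now have -(13/39).
13 ≡ 1 (mod 4), so quadratic reciprocity gives (13/39) = (39/13). Reduce: 39 ≡ 0 (mod 13). Now have -(0/13).
The numerator is now 0 with denominator 13 > 1: the symbol is 0.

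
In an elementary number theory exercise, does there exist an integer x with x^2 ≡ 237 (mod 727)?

yes

237 ≡ 1 (mod 4), so quadratic reciprocity gives (237/727) = (727/237). Reduce: 727 ≡ 16 (mod 237). Now have (16/237).
Factor out 2: 16 = 2^4. Since 237 ≡ 5 (mod 8), (2/237) = -1, and (2/237)^4 = +1. Now have (1/237).
(1/237) = 1. Collecting the sign factors: 1.
The Legendre symbol is 1, so x^2 ≡ 237 (mod 727) has solution.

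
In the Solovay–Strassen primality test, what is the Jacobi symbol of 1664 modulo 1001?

(1664 / 1001)
  = (663 / 1001)    [1664 ≡ 663 mod 1001]
  = (1001 / 663)    [QR: 1001 ≡ 1 mod 4, sign kept]
  = (338 / 663)    [1001 ≡ 338 mod 663]
  = (169 / 663)    [663 ≡ 7 mod 8 ⇒ (2 / 663) = +1]
  = (663 / 169)    [QR: 169 ≡ 1 mod 4, sign kept]
  = (156 / 169)    [663 ≡ 156 mod 169]
  = (39 / 169)    [169 ≡ 1 mod 8 ⇒ (2 / 169)^2 = +1]
  = (169 / 39)    [QR: 169 ≡ 1 mod 4, sign kept]
  = (13 / 39)    [169 ≡ 13 mod 39]
  = (39 / 13)    [QR: 13 ≡ 1 mod 4, sign kept]
  = (0 / 13)    [39 ≡ 0 mod 13]
  = 0    [numerator 0, gcd > 1]

0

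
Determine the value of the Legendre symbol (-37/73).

Pull out -1: (-37/73) = (-1/73)·(37/73). Since 73 ≡ 1 (mod 4), (-1/73) = +1. Now have (37/73).
37 ≡ 1 (mod 4), so quadratic reciprocity gives (37/73) = (73/37). Reduce: 73 ≡ 36 (mod 37). Now have (36/37).
Factor out 2: 36 = 2^2·9. Since 37 ≡ 5 (mod 8), (2/37) = -1, and (2/37)^2 = +1. Now have (9/37).
9 ≡ 1 (mod 4), so quadratic reciprocity gives (9/37) = (37/9). Reduce: 37 ≡ 1 (mod 9). Now have (1/9).
(1/9) = 1. Collecting the sign factors: 1.

1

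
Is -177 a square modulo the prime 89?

yes

(-177|89)
  = (1|89)    [-177 ≡ 1 mod 89]
  = 1    [(1|89) = 1]
The Legendre symbol is 1, so x^2 ≡ -177 (mod 89) has solution.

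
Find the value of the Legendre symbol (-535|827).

1

Reduce the numerator: -535 ≡ 292 (mod 827), so (-535|827) = (292|827).
Factor out 2: 292 = 2^2·73. Since 827 ≡ 3 (mod 8), (2|827) = -1, and (2|827)^2 = +1. Now have (73|827).
73 ≡ 1 (mod 4), so quadratic reciprocity gives (73|827) = (827|73). Reduce: 827 ≡ 24 (mod 73). Now have (24|73).
Factor out 2: 24 = 2^3·3. Since 73 ≡ 1 (mod 8), (2|73) = +1, and (2|73)^3 = +1. Now have (3|73).
73 ≡ 1 (mod 4), so quadratic reciprocity gives (3|73) = (73|3). Reduce: 73 ≡ 1 (mod 3). Now have (1|3).
(1|3) = 1. Collecting the sign factors: 1.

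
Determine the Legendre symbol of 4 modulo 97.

(4|97)
  = (1|97)    [97 ≡ 1 mod 8 ⇒ (2|97)^2 = +1]
  = 1    [(1|97) = 1]

1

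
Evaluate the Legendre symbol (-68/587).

Reduce the numerator: -68 ≡ 519 (mod 587), so (-68/587) = (519/587).
Both 519 ≡ 3 and 587 ≡ 3 (mod 4), so reciprocity gives (519/587) = -(587/519). Reduce: 587 ≡ 68 (mod 519). Now have -(68/519).
Factor out 2: 68 = 2^2·17. Since 519 ≡ 7 (mod 8), (2/519) = +1, and (2/519)^2 = +1. Now have -(17/519).
17 ≡ 1 (mod 4), so quadratic reciprocity gives (17/519) = (519/17). Reduce: 519 ≡ 9 (mod 17). Now have -(9/17).
9 ≡ 1 (mod 4), so quadratic reciprocity gives (9/17) = (17/9). Reduce: 17 ≡ 8 (mod 9). Now have -(8/9).
Factor out 2: 8 = 2^3. Since 9 ≡ 1 (mod 8), (2/9) = +1, and (2/9)^3 = +1. Now have -(1/9).
(1/9) = 1. Collecting the sign factors: -1.

-1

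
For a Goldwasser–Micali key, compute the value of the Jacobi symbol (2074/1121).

-1

Reduce the numerator: 2074 ≡ 953 (mod 1121), so (2074/1121) = (953/1121).
953 ≡ 1 (mod 4), so quadratic reciprocity gives (953/1121) = (1121/953). Reduce: 1121 ≡ 168 (mod 953). Now have (168/953).
Factor out 2: 168 = 2^3·21. Since 953 ≡ 1 (mod 8), (2/953) = +1, and (2/953)^3 = +1. Now have (21/953).
21 ≡ 1 (mod 4), so quadratic reciprocity gives (21/953) = (953/21). Reduce: 953 ≡ 8 (mod 21). Now have (8/21).
Factor out 2: 8 = 2^3. Since 21 ≡ 5 (mod 8), (2/21) = -1, and (2/21)^3 = -1. Now have -(1/21).
(1/21) = 1. Collecting the sign factors: -1.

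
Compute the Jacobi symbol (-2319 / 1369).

1

Pull out -1: (-2319 / 1369) = (-1 / 1369)·(2319 / 1369). Since 1369 ≡ 1 (mod 4), (-1 / 1369) = +1. Now have (2319 / 1369).
Reduce the numerator: 2319 ≡ 950 (mod 1369), so (2319 / 1369) = (950 / 1369).
Factor out 2: 950 = 2·475. Since 1369 ≡ 1 (mod 8), (2 / 1369) = +1. Now have (475 / 1369).
1369 ≡ 1 (mod 4), so quadratic reciprocity gives (475 / 1369) = (1369 / 475). Reduce: 1369 ≡ 419 (mod 475). Now have (419 / 475).
Both 419 ≡ 3 and 475 ≡ 3 (mod 4), so reciprocity gives (419 / 475) = -(475 / 419). Reduce: 475 ≡ 56 (mod 419). Now have -(56 / 419).
Factor out 2: 56 = 2^3·7. Since 419 ≡ 3 (mod 8), (2 / 419) = -1, and (2 / 419)^3 = -1. Now have (7 / 419).
Both 7 ≡ 3 and 419 ≡ 3 (mod 4), so reciprocity gives (7 / 419) = -(419 / 7). Reduce: 419 ≡ 6 (mod 7). Now have -(6 / 7).
Factor out 2: 6 = 2·3. Since 7 ≡ 7 (mod 8), (2 / 7) = +1. Now have -(3 / 7).
Both 3 ≡ 3 and 7 ≡ 3 (mod 4), so reciprocity gives (3 / 7) = -(7 / 3). Reduce: 7 ≡ 1 (mod 3). Now have (1 / 3).
(1 / 3) = 1. Collecting the sign factors: 1.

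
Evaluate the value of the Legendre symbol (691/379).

(691/379)
  = (312/379)    [691 ≡ 312 mod 379]
  = -(39/379)    [379 ≡ 3 mod 8 ⇒ (2/379)^3 = -1]
  = (379/39)    [QR: both ≡ 3 mod 4, sign flips]
  = (28/39)    [379 ≡ 28 mod 39]
  = (7/39)    [39 ≡ 7 mod 8 ⇒ (2/39)^2 = +1]
  = -(39/7)    [QR: both ≡ 3 mod 4, sign flips]
  = -(4/7)    [39 ≡ 4 mod 7]
  = -(1/7)    [7 ≡ 7 mod 8 ⇒ (2/7)^2 = +1]
  = -1    [(1/7) = 1]

-1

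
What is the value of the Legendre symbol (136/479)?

(136/479)
  = (17/479)    [479 ≡ 7 mod 8 ⇒ (2/479)^3 = +1]
  = (479/17)    [QR: 17 ≡ 1 mod 4, sign kept]
  = (3/17)    [479 ≡ 3 mod 17]
  = (17/3)    [QR: 17 ≡ 1 mod 4, sign kept]
  = (2/3)    [17 ≡ 2 mod 3]
  = -(1/3)    [3 ≡ 3 mod 8 ⇒ (2/3) = -1]
  = -1    [(1/3) = 1]

-1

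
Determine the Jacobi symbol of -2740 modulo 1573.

1

Pull out -1: (-2740/1573) = (-1/1573)·(2740/1573). Since 1573 ≡ 1 (mod 4), (-1/1573) = +1. Now have (2740/1573).
Reduce the numerator: 2740 ≡ 1167 (mod 1573), so (2740/1573) = (1167/1573).
1573 ≡ 1 (mod 4), so quadratic reciprocity gives (1167/1573) = (1573/1167). Reduce: 1573 ≡ 406 (mod 1167). Now have (406/1167).
Factor out 2: 406 = 2·203. Since 1167 ≡ 7 (mod 8), (2/1167) = +1. Now have (203/1167).
Both 203 ≡ 3 and 1167 ≡ 3 (mod 4), so reciprocity gives (203/1167) = -(1167/203). Reduce: 1167 ≡ 152 (mod 203). Now have -(152/203).
Factor out 2: 152 = 2^3·19. Since 203 ≡ 3 (mod 8), (2/203) = -1, and (2/203)^3 = -1. Now have (19/203).
Both 19 ≡ 3 and 203 ≡ 3 (mod 4), so reciprocity gives (19/203) = -(203/19). Reduce: 203 ≡ 13 (mod 19). Now have -(13/19).
13 ≡ 1 (mod 4), so quadratic reciprocity gives (13/19) = (19/13). Reduce: 19 ≡ 6 (mod 13). Now have -(6/13).
Factor out 2: 6 = 2·3. Since 13 ≡ 5 (mod 8), (2/13) = -1. Now have (3/13).
13 ≡ 1 (mod 4), so quadratic reciprocity gives (3/13) = (13/3). Reduce: 13 ≡ 1 (mod 3). Now have (1/3).
(1/3) = 1. Collecting the sign factors: 1.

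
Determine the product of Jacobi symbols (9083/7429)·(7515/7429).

1

By multiplicativity, (9083·7515/7429) = (9083/7429)·(7515/7429).
First factor (9083/7429):
Reduce the numerator: 9083 ≡ 1654 (mod 7429), so (9083/7429) = (1654/7429).
Factor out 2: 1654 = 2·827. Since 7429 ≡ 5 (mod 8), (2/7429) = -1. Now have -(827/7429).
7429 ≡ 1 (mod 4), so quadratic reciprocity gives (827/7429) = (7429/827). Reduce: 7429 ≡ 813 (mod 827). Now have -(813/827).
813 ≡ 1 (mod 4), so quadratic reciprocity gives (813/827) = (827/813). Reduce: 827 ≡ 14 (mod 813). Now have -(14/813).
Factor out 2: 14 = 2·7. Since 813 ≡ 5 (mod 8), (2/813) = -1. Now have (7/813).
813 ≡ 1 (mod 4), so quadratic reciprocity gives (7/813) = (813/7). Reduce: 813 ≡ 1 (mod 7). Now have (1/7).
(1/7) = 1. Collecting the sign factors: 1.
Second factor (7515/7429):
Reduce the numerator: 7515 ≡ 86 (mod 7429), so (7515/7429) = (86/7429).
Factor out 2: 86 = 2·43. Since 7429 ≡ 5 (mod 8), (2/7429) = -1. Now have -(43/7429).
7429 ≡ 1 (mod 4), so quadratic reciprocity gives (43/7429) = (7429/43). Reduce: 7429 ≡ 33 (mod 43). Now have -(33/43).
33 ≡ 1 (mod 4), so quadratic reciprocity gives (33/43) = (43/33). Reduce: 43 ≡ 10 (mod 33). Now have -(10/33).
Factor out 2: 10 = 2·5. Since 33 ≡ 1 (mod 8), (2/33) = +1. Now have -(5/33).
5 ≡ 1 (mod 4), so quadratic reciprocity gives (5/33) = (33/5). Reduce: 33 ≡ 3 (mod 5). Now have -(3/5).
5 ≡ 1 (mod 4), so quadratic reciprocity gives (3/5) = (5/3). Reduce: 5 ≡ 2 (mod 3). Now have -(2/3).
Factor out 2: 2 = 2. Since 3 ≡ 3 (mod 8), (2/3) = -1. Now have (1/3).
(1/3) = 1. Collecting the sign factors: 1.
Product: (1)·(1) = 1.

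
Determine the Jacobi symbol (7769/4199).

(7769/4199)
  = (3570/4199)    [7769 ≡ 3570 mod 4199]
  = (1785/4199)    [4199 ≡ 7 mod 8 ⇒ (2/4199) = +1]
  = (4199/1785)    [QR: 1785 ≡ 1 mod 4, sign kept]
  = (629/1785)    [4199 ≡ 629 mod 1785]
  = (1785/629)    [QR: 629 ≡ 1 mod 4, sign kept]
  = (527/629)    [1785 ≡ 527 mod 629]
  = (629/527)    [QR: 629 ≡ 1 mod 4, sign kept]
  = (102/527)    [629 ≡ 102 mod 527]
  = (51/527)    [527 ≡ 7 mod 8 ⇒ (2/527) = +1]
  = -(527/51)    [QR: both ≡ 3 mod 4, sign flips]
  = -(17/51)    [527 ≡ 17 mod 51]
  = -(51/17)    [QR: 17 ≡ 1 mod 4, sign kept]
  = -(0/17)    [51 ≡ 0 mod 17]
  = 0    [numerator 0, gcd > 1]

0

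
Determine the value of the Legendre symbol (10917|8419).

-1

(10917|8419)
  = (2498|8419)    [10917 ≡ 2498 mod 8419]
  = -(1249|8419)    [8419 ≡ 3 mod 8 ⇒ (2|8419) = -1]
  = -(8419|1249)    [QR: 1249 ≡ 1 mod 4, sign kept]
  = -(925|1249)    [8419 ≡ 925 mod 1249]
  = -(1249|925)    [QR: 925 ≡ 1 mod 4, sign kept]
  = -(324|925)    [1249 ≡ 324 mod 925]
  = -(81|925)    [925 ≡ 5 mod 8 ⇒ (2|925)^2 = +1]
  = -(925|81)    [QR: 81 ≡ 1 mod 4, sign kept]
  = -(34|81)    [925 ≡ 34 mod 81]
  = -(17|81)    [81 ≡ 1 mod 8 ⇒ (2|81) = +1]
  = -(81|17)    [QR: 17 ≡ 1 mod 4, sign kept]
  = -(13|17)    [81 ≡ 13 mod 17]
  = -(17|13)    [QR: 13 ≡ 1 mod 4, sign kept]
  = -(4|13)    [17 ≡ 4 mod 13]
  = -(1|13)    [13 ≡ 5 mod 8 ⇒ (2|13)^2 = +1]
  = -1    [(1|13) = 1]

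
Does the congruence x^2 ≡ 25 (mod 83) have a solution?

yes

(25/83)
  = (83/25)    [QR: 25 ≡ 1 mod 4, sign kept]
  = (8/25)    [83 ≡ 8 mod 25]
  = (1/25)    [25 ≡ 1 mod 8 ⇒ (2/25)^3 = +1]
  = 1    [(1/25) = 1]
(25/83) = 1, and 83 is prime, so 25 is a quadratic residue mod 83.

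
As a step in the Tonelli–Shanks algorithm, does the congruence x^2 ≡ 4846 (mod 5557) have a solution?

no

(4846/5557)
  = -(2423/5557)    [5557 ≡ 5 mod 8 ⇒ (2/5557) = -1]
  = -(5557/2423)    [QR: 5557 ≡ 1 mod 4, sign kept]
  = -(711/2423)    [5557 ≡ 711 mod 2423]
  = (2423/711)    [QR: both ≡ 3 mod 4, sign flips]
  = (290/711)    [2423 ≡ 290 mod 711]
  = (145/711)    [711 ≡ 7 mod 8 ⇒ (2/711) = +1]
  = (711/145)    [QR: 145 ≡ 1 mod 4, sign kept]
  = (131/145)    [711 ≡ 131 mod 145]
  = (145/131)    [QR: 145 ≡ 1 mod 4, sign kept]
  = (14/131)    [145 ≡ 14 mod 131]
  = -(7/131)    [131 ≡ 3 mod 8 ⇒ (2/131) = -1]
  = (131/7)    [QR: both ≡ 3 mod 4, sign flips]
  = (5/7)    [131 ≡ 5 mod 7]
  = (7/5)    [QR: 5 ≡ 1 mod 4, sign kept]
  = (2/5)    [7 ≡ 2 mod 5]
  = -(1/5)    [5 ≡ 5 mod 8 ⇒ (2/5) = -1]
  = -1    [(1/5) = 1]
(4846/5557) = -1, and 5557 is prime, so 4846 is not a quadratic residue mod 5557.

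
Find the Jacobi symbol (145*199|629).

By multiplicativity, (145·199|629) = (145|629)·(199|629).
First factor (145|629):
145 ≡ 1 (mod 4), so quadratic reciprocity gives (145|629) = (629|145). Reduce: 629 ≡ 49 (mod 145). Now have (49|145).
49 ≡ 1 (mod 4), so quadratic reciprocity gives (49|145) = (145|49). Reduce: 145 ≡ 47 (mod 49). Now have (47|49).
49 ≡ 1 (mod 4), so quadratic reciprocity gives (47|49) = (49|47). Reduce: 49 ≡ 2 (mod 47). Now have (2|47).
Factor out 2: 2 = 2. Since 47 ≡ 7 (mod 8), (2|47) = +1. Now have (1|47).
(1|47) = 1. Collecting the sign factors: 1.
Second factor (199|629):
629 ≡ 1 (mod 4), so quadratic reciprocity gives (199|629) = (629|199). Reduce: 629 ≡ 32 (mod 199). Now have (32|199).
Factor out 2: 32 = 2^5. Since 199 ≡ 7 (mod 8), (2|199) = +1, and (2|199)^5 = +1. Now have (1|199).
(1|199) = 1. Collecting the sign factors: 1.
Product: (1)·(1) = 1.

1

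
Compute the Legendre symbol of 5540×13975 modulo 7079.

By multiplicativity, (5540·13975|7079) = (5540|7079)·(13975|7079).
First factor (5540|7079):
(5540|7079)
  = (1385|7079)    [7079 ≡ 7 mod 8 ⇒ (2|7079)^2 = +1]
  = (7079|1385)    [QR: 1385 ≡ 1 mod 4, sign kept]
  = (154|1385)    [7079 ≡ 154 mod 1385]
  = (77|1385)    [1385 ≡ 1 mod 8 ⇒ (2|1385) = +1]
  = (1385|77)    [QR: 77 ≡ 1 mod 4, sign kept]
  = (76|77)    [1385 ≡ 76 mod 77]
  = (19|77)    [77 ≡ 5 mod 8 ⇒ (2|77)^2 = +1]
  = (77|19)    [QR: 77 ≡ 1 mod 4, sign kept]
  = (1|19)    [77 ≡ 1 mod 19]
  = 1    [(1|19) = 1]
Second factor (13975|7079):
(13975|7079)
  = (6896|7079)    [13975 ≡ 6896 mod 7079]
  = (431|7079)    [7079 ≡ 7 mod 8 ⇒ (2|7079)^4 = +1]
  = -(7079|431)    [QR: both ≡ 3 mod 4, sign flips]
  = -(183|431)    [7079 ≡ 183 mod 431]
  = (431|183)    [QR: both ≡ 3 mod 4, sign flips]
  = (65|183)    [431 ≡ 65 mod 183]
  = (183|65)    [QR: 65 ≡ 1 mod 4, sign kept]
  = (53|65)    [183 ≡ 53 mod 65]
  = (65|53)    [QR: 53 ≡ 1 mod 4, sign kept]
  = (12|53)    [65 ≡ 12 mod 53]
  = (3|53)    [53 ≡ 5 mod 8 ⇒ (2|53)^2 = +1]
  = (53|3)    [QR: 53 ≡ 1 mod 4, sign kept]
  = (2|3)    [53 ≡ 2 mod 3]
  = -(1|3)    [3 ≡ 3 mod 8 ⇒ (2|3) = -1]
  = -1    [(1|3) = 1]
Product: (1)·(-1) = -1.

-1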